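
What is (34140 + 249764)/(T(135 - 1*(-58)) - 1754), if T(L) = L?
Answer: -283904/1561 ≈ -181.87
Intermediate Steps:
(34140 + 249764)/(T(135 - 1*(-58)) - 1754) = (34140 + 249764)/((135 - 1*(-58)) - 1754) = 283904/((135 + 58) - 1754) = 283904/(193 - 1754) = 283904/(-1561) = 283904*(-1/1561) = -283904/1561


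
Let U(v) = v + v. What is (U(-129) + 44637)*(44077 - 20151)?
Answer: 1061811954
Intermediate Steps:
U(v) = 2*v
(U(-129) + 44637)*(44077 - 20151) = (2*(-129) + 44637)*(44077 - 20151) = (-258 + 44637)*23926 = 44379*23926 = 1061811954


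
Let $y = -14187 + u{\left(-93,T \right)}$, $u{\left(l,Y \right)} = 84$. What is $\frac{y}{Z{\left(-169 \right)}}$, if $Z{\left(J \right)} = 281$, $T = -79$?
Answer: $- \frac{14103}{281} \approx -50.189$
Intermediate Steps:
$y = -14103$ ($y = -14187 + 84 = -14103$)
$\frac{y}{Z{\left(-169 \right)}} = - \frac{14103}{281}$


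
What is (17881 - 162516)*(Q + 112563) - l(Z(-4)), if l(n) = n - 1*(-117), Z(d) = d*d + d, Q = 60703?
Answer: -25060328039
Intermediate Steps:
Z(d) = d + d² (Z(d) = d² + d = d + d²)
l(n) = 117 + n (l(n) = n + 117 = 117 + n)
(17881 - 162516)*(Q + 112563) - l(Z(-4)) = (17881 - 162516)*(60703 + 112563) - (117 - 4*(1 - 4)) = -144635*173266 - (117 - 4*(-3)) = -25060327910 - (117 + 12) = -25060327910 - 1*129 = -25060327910 - 129 = -25060328039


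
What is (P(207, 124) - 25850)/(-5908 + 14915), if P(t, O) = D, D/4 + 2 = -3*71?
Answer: -26710/9007 ≈ -2.9655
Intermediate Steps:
D = -860 (D = -8 + 4*(-3*71) = -8 + 4*(-213) = -8 - 852 = -860)
P(t, O) = -860
(P(207, 124) - 25850)/(-5908 + 14915) = (-860 - 25850)/(-5908 + 14915) = -26710/9007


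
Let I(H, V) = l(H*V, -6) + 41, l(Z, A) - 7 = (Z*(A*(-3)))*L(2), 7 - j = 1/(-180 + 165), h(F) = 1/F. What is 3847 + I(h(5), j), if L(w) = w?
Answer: 98647/25 ≈ 3945.9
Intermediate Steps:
j = 106/15 (j = 7 - 1/(-180 + 165) = 7 - 1/(-15) = 7 - 1*(-1/15) = 7 + 1/15 = 106/15 ≈ 7.0667)
l(Z, A) = 7 - 6*A*Z (l(Z, A) = 7 + (Z*(A*(-3)))*2 = 7 + (Z*(-3*A))*2 = 7 - 3*A*Z*2 = 7 - 6*A*Z)
I(H, V) = 48 + 36*H*V (I(H, V) = (7 - 6*(-6)*H*V) + 41 = (7 + 36*H*V) + 41 = 48 + 36*H*V)
3847 + I(h(5), j) = 3847 + (48 + 36*(106/15)/5) = 3847 + (48 + 36*(⅕)*(106/15)) = 3847 + (48 + 1272/25) = 3847 + 2472/25 = 98647/25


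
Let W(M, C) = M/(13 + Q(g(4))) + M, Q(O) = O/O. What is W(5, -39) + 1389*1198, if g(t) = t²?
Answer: 23296383/14 ≈ 1.6640e+6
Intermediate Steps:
Q(O) = 1
W(M, C) = 15*M/14 (W(M, C) = M/(13 + 1) + M = M/14 + M = 15*M/14)
W(5, -39) + 1389*1198 = (15/14)*5 + 1389*1198 = 75/14 + 1664022 = 23296383/14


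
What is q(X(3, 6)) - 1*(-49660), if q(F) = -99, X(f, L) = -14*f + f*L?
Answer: 49561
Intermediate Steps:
X(f, L) = -14*f + L*f
q(X(3, 6)) - 1*(-49660) = -99 - 1*(-49660) = -99 + 49660 = 49561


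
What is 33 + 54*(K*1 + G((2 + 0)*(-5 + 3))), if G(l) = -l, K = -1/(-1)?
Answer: 303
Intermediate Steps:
K = 1 (K = -1*(-1) = 1)
33 + 54*(K*1 + G((2 + 0)*(-5 + 3))) = 33 + 54*(1*1 - (2 + 0)*(-5 + 3)) = 33 + 54*(1 - 2*(-2)) = 33 + 54*(1 - 1*(-4)) = 33 + 54*(1 + 4) = 33 + 54*5 = 33 + 270 = 303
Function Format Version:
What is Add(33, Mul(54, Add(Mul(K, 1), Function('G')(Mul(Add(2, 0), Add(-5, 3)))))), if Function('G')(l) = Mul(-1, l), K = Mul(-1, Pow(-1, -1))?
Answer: 303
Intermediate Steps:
K = 1 (K = Mul(-1, -1) = 1)
Add(33, Mul(54, Add(Mul(K, 1), Function('G')(Mul(Add(2, 0), Add(-5, 3)))))) = Add(33, Mul(54, Add(Mul(1, 1), Mul(-1, Mul(Add(2, 0), Add(-5, 3)))))) = Add(33, Mul(54, Add(1, Mul(-1, Mul(2, -2))))) = Add(33, Mul(54, Add(1, Mul(-1, -4)))) = Add(33, Mul(54, Add(1, 4))) = Add(33, Mul(54, 5)) = Add(33, 270) = 303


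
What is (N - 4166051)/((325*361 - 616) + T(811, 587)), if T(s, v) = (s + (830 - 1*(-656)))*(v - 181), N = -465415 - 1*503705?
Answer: -5135171/1049291 ≈ -4.8939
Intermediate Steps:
N = -969120 (N = -465415 - 503705 = -969120)
T(s, v) = (-181 + v)*(1486 + s) (T(s, v) = (s + (830 + 656))*(-181 + v) = (s + 1486)*(-181 + v) = (1486 + s)*(-181 + v) = (-181 + v)*(1486 + s))
(N - 4166051)/((325*361 - 616) + T(811, 587)) = (-969120 - 4166051)/((325*361 - 616) + (-268966 - 181*811 + 1486*587 + 811*587)) = -5135171/((117325 - 616) + (-268966 - 146791 + 872282 + 476057)) = -5135171/(116709 + 932582) = -5135171/1049291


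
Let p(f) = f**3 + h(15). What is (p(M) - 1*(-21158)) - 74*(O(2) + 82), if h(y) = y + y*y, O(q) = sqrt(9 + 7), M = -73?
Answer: -373983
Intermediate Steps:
O(q) = 4 (O(q) = sqrt(16) = 4)
h(y) = y + y**2
p(f) = 240 + f**3 (p(f) = f**3 + 15*(1 + 15) = f**3 + 15*16 = f**3 + 240 = 240 + f**3)
(p(M) - 1*(-21158)) - 74*(O(2) + 82) = ((240 + (-73)**3) - 1*(-21158)) - 74*(4 + 82) = ((240 - 389017) + 21158) - 74*86 = (-388777 + 21158) - 6364 = -367619 - 6364 = -373983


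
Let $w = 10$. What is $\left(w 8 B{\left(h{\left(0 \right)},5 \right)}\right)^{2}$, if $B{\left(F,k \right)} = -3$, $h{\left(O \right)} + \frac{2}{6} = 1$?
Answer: $57600$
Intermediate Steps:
$h{\left(O \right)} = \frac{2}{3}$ ($h{\left(O \right)} = - \frac{1}{3} + 1 = \frac{2}{3}$)
$\left(w 8 B{\left(h{\left(0 \right)},5 \right)}\right)^{2} = \left(10 \cdot 8 \left(-3\right)\right)^{2} = \left(80 \left(-3\right)\right)^{2} = \left(-240\right)^{2} = 57600$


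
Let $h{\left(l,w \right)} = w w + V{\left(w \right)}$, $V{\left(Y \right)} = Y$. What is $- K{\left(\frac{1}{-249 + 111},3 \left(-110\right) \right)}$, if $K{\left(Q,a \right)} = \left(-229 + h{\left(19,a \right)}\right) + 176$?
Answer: $-108517$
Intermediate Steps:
$h{\left(l,w \right)} = w + w^{2}$ ($h{\left(l,w \right)} = w w + w = w^{2} + w = w + w^{2}$)
$K{\left(Q,a \right)} = -53 + a \left(1 + a\right)$ ($K{\left(Q,a \right)} = \left(-229 + a \left(1 + a\right)\right) + 176 = -53 + a \left(1 + a\right)$)
$- K{\left(\frac{1}{-249 + 111},3 \left(-110\right) \right)} = - (-53 + 3 \left(-110\right) + \left(3 \left(-110\right)\right)^{2}) = - (-53 - 330 + \left(-330\right)^{2}) = - (-53 - 330 + 108900) = \left(-1\right) 108517 = -108517$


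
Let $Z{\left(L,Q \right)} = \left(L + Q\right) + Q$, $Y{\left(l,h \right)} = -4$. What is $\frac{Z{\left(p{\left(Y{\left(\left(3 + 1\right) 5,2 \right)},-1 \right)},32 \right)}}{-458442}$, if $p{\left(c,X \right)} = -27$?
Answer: $- \frac{37}{458442} \approx -8.0708 \cdot 10^{-5}$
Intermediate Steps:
$Z{\left(L,Q \right)} = L + 2 Q$
$\frac{Z{\left(p{\left(Y{\left(\left(3 + 1\right) 5,2 \right)},-1 \right)},32 \right)}}{-458442} = \frac{-27 + 2 \cdot 32}{-458442} = \left(-27 + 64\right) \left(- \frac{1}{458442}\right) = 37 \left(- \frac{1}{458442}\right) = - \frac{37}{458442}$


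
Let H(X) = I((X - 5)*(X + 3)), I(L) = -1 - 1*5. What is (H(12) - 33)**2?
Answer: 1521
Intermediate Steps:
I(L) = -6 (I(L) = -1 - 5 = -6)
H(X) = -6
(H(12) - 33)**2 = (-6 - 33)**2 = (-39)**2 = 1521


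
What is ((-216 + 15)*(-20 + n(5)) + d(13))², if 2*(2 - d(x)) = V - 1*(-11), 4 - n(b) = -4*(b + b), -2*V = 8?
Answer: 93141801/4 ≈ 2.3285e+7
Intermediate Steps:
V = -4 (V = -½*8 = -4)
n(b) = 4 + 8*b (n(b) = 4 - (-4)*(b + b) = 4 - (-4)*2*b = 4 - (-8)*b = 4 + 8*b)
d(x) = -3/2 (d(x) = 2 - (-4 - 1*(-11))/2 = 2 - (-4 + 11)/2 = 2 - ½*7 = 2 - 7/2 = -3/2)
((-216 + 15)*(-20 + n(5)) + d(13))² = ((-216 + 15)*(-20 + (4 + 8*5)) - 3/2)² = (-201*(-20 + (4 + 40)) - 3/2)² = (-201*(-20 + 44) - 3/2)² = (-201*24 - 3/2)² = (-4824 - 3/2)² = (-9651/2)² = 93141801/4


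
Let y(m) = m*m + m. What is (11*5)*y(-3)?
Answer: 330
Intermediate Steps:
y(m) = m + m² (y(m) = m² + m = m + m²)
(11*5)*y(-3) = (11*5)*(-3*(1 - 3)) = 55*(-3*(-2)) = 55*6 = 330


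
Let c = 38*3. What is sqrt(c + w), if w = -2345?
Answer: I*sqrt(2231) ≈ 47.233*I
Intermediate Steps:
c = 114
sqrt(c + w) = sqrt(114 - 2345) = sqrt(-2231) = I*sqrt(2231)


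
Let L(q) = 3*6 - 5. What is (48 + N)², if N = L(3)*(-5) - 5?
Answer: 484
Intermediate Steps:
L(q) = 13 (L(q) = 18 - 5 = 13)
N = -70 (N = 13*(-5) - 5 = -65 - 5 = -70)
(48 + N)² = (48 - 70)² = (-22)² = 484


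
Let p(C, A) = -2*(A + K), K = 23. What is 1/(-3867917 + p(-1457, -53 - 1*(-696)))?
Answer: -1/3869249 ≈ -2.5845e-7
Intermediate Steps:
p(C, A) = -46 - 2*A (p(C, A) = -2*(A + 23) = -2*(23 + A) = -46 - 2*A)
1/(-3867917 + p(-1457, -53 - 1*(-696))) = 1/(-3867917 + (-46 - 2*(-53 - 1*(-696)))) = 1/(-3867917 + (-46 - 2*(-53 + 696))) = 1/(-3867917 + (-46 - 2*643)) = 1/(-3867917 + (-46 - 1286)) = 1/(-3867917 - 1332) = 1/(-3869249) = -1/3869249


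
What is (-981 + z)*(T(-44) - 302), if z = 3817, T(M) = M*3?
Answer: -1230824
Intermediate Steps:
T(M) = 3*M
(-981 + z)*(T(-44) - 302) = (-981 + 3817)*(3*(-44) - 302) = 2836*(-132 - 302) = 2836*(-434) = -1230824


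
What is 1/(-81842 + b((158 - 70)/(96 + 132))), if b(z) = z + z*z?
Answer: -3249/265902920 ≈ -1.2219e-5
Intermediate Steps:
b(z) = z + z²
1/(-81842 + b((158 - 70)/(96 + 132))) = 1/(-81842 + ((158 - 70)/(96 + 132))*(1 + (158 - 70)/(96 + 132))) = 1/(-81842 + (88/228)*(1 + 88/228)) = 1/(-81842 + (88*(1/228))*(1 + 88*(1/228))) = 1/(-81842 + 22*(1 + 22/57)/57) = 1/(-81842 + (22/57)*(79/57)) = 1/(-81842 + 1738/3249) = 1/(-265902920/3249) = -3249/265902920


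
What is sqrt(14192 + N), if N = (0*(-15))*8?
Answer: 4*sqrt(887) ≈ 119.13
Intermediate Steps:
N = 0 (N = 0*8 = 0)
sqrt(14192 + N) = sqrt(14192 + 0) = sqrt(14192) = 4*sqrt(887)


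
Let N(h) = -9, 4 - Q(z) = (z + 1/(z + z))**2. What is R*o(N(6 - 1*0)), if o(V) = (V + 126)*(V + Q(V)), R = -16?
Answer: 1465828/9 ≈ 1.6287e+5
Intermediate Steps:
Q(z) = 4 - (z + 1/(2*z))**2 (Q(z) = 4 - (z + 1/(z + z))**2 = 4 - (z + 1/(2*z))**2)
o(V) = (126 + V)*(3 + V - V**2 - 1/(4*V**2)) (o(V) = (V + 126)*(V + (3 - V**2 - 1/(4*V**2))) = (126 + V)*(3 + V - V**2 - 1/(4*V**2)))
R*o(N(6 - 1*0)) = -16*(378 - 1*(-9)**3 - 125*(-9)**2 + 129*(-9) - 63/2/(-9)**2 - 1/4/(-9)) = -16*(378 - 1*(-729) - 125*81 - 1161 - 63/2*1/81 - 1/4*(-1/9)) = -16*(378 + 729 - 10125 - 1161 - 7/18 + 1/36) = -16*(-366457/36) = 1465828/9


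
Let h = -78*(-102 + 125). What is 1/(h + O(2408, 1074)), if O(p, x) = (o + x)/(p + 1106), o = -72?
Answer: -1757/3151557 ≈ -0.00055750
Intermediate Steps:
O(p, x) = (-72 + x)/(1106 + p) (O(p, x) = (-72 + x)/(p + 1106) = (-72 + x)/(1106 + p))
h = -1794 (h = -78*23 = -1794)
1/(h + O(2408, 1074)) = 1/(-1794 + (-72 + 1074)/(1106 + 2408)) = 1/(-1794 + 1002/3514) = 1/(-1794 + (1/3514)*1002) = 1/(-1794 + 501/1757) = 1/(-3151557/1757) = -1757/3151557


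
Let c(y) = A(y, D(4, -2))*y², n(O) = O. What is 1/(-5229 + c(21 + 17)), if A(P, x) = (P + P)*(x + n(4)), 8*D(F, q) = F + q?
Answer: 1/461183 ≈ 2.1683e-6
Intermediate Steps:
D(F, q) = F/8 + q/8 (D(F, q) = (F + q)/8 = F/8 + q/8)
A(P, x) = 2*P*(4 + x) (A(P, x) = (P + P)*(x + 4) = (2*P)*(4 + x) = 2*P*(4 + x))
c(y) = 17*y³/2 (c(y) = (2*y*(4 + ((⅛)*4 + (⅛)*(-2))))*y² = (2*y*(4 + (½ - ¼)))*y² = (2*y*(4 + ¼))*y² = (2*y*(17/4))*y² = (17*y/2)*y² = 17*y³/2)
1/(-5229 + c(21 + 17)) = 1/(-5229 + 17*(21 + 17)³/2) = 1/(-5229 + (17/2)*38³) = 1/(-5229 + (17/2)*54872) = 1/(-5229 + 466412) = 1/461183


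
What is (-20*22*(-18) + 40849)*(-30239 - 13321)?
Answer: -2124377640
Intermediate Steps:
(-20*22*(-18) + 40849)*(-30239 - 13321) = (-440*(-18) + 40849)*(-43560) = (7920 + 40849)*(-43560) = 48769*(-43560) = -2124377640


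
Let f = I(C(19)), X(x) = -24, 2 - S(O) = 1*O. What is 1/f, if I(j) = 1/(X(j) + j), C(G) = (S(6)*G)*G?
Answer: -1468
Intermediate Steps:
S(O) = 2 - O
C(G) = -4*G² (C(G) = ((2 - 1*6)*G)*G = ((2 - 6)*G)*G = (-4*G)*G = -4*G²)
I(j) = 1/(-24 + j)
f = -1/1468 (f = 1/(-24 - 4*19²) = 1/(-24 - 4*361) = 1/(-24 - 1444) = 1/(-1468) = -1/1468 ≈ -0.00068120)
1/f = 1/(-1/1468) = -1468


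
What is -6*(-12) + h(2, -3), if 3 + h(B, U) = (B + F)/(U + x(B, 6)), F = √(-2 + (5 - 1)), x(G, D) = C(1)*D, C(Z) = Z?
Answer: 209/3 + √2/3 ≈ 70.138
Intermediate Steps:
x(G, D) = D (x(G, D) = 1*D = D)
F = √2 (F = √(-2 + 4) = √2 ≈ 1.4142)
h(B, U) = -3 + (B + √2)/(6 + U) (h(B, U) = -3 + (B + √2)/(U + 6) = -3 + (B + √2)/(6 + U))
-6*(-12) + h(2, -3) = -6*(-12) + (-18 + 2 + √2 - 3*(-3))/(6 - 3) = 72 + (-18 + 2 + √2 + 9)/3 = 72 + (-7 + √2)/3 = 72 + (-7/3 + √2/3) = 209/3 + √2/3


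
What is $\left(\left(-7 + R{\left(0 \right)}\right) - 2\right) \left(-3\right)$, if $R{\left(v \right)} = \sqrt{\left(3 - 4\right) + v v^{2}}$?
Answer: $27 - 3 i \approx 27.0 - 3.0 i$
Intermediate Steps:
$R{\left(v \right)} = \sqrt{-1 + v^{3}}$ ($R{\left(v \right)} = \sqrt{\left(3 - 4\right) + v^{3}} = \sqrt{-1 + v^{3}}$)
$\left(\left(-7 + R{\left(0 \right)}\right) - 2\right) \left(-3\right) = \left(\left(-7 + \sqrt{-1 + 0^{3}}\right) - 2\right) \left(-3\right) = \left(\left(-7 + \sqrt{-1 + 0}\right) - 2\right) \left(-3\right) = \left(\left(-7 + \sqrt{-1}\right) - 2\right) \left(-3\right) = \left(\left(-7 + i\right) - 2\right) \left(-3\right) = \left(-9 + i\right) \left(-3\right) = 27 - 3 i$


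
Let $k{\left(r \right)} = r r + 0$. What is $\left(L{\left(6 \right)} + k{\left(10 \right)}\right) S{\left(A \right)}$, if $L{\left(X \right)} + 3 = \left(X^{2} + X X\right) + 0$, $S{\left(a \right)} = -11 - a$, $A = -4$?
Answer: $-1183$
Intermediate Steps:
$k{\left(r \right)} = r^{2}$ ($k{\left(r \right)} = r^{2} + 0 = r^{2}$)
$L{\left(X \right)} = -3 + 2 X^{2}$ ($L{\left(X \right)} = -3 + \left(\left(X^{2} + X X\right) + 0\right) = -3 + \left(\left(X^{2} + X^{2}\right) + 0\right) = -3 + \left(2 X^{2} + 0\right) = -3 + 2 X^{2}$)
$\left(L{\left(6 \right)} + k{\left(10 \right)}\right) S{\left(A \right)} = \left(\left(-3 + 2 \cdot 6^{2}\right) + 10^{2}\right) \left(-11 - -4\right) = \left(\left(-3 + 2 \cdot 36\right) + 100\right) \left(-11 + 4\right) = \left(\left(-3 + 72\right) + 100\right) \left(-7\right) = \left(69 + 100\right) \left(-7\right) = 169 \left(-7\right) = -1183$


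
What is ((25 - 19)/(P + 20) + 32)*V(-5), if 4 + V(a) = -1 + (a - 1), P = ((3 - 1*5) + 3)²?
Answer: -2486/7 ≈ -355.14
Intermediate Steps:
P = 1 (P = ((3 - 5) + 3)² = (-2 + 3)² = 1² = 1)
V(a) = -6 + a (V(a) = -4 + (-1 + (a - 1)) = -4 + (-1 + (-1 + a)) = -4 + (-2 + a) = -6 + a)
((25 - 19)/(P + 20) + 32)*V(-5) = ((25 - 19)/(1 + 20) + 32)*(-6 - 5) = (6/21 + 32)*(-11) = (6*(1/21) + 32)*(-11) = (2/7 + 32)*(-11) = (226/7)*(-11) = -2486/7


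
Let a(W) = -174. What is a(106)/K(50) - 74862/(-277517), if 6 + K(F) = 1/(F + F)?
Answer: 4873638138/166232683 ≈ 29.318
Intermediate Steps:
K(F) = -6 + 1/(2*F) (K(F) = -6 + 1/(F + F) = -6 + 1/(2*F))
a(106)/K(50) - 74862/(-277517) = -174/(-6 + (1/2)/50) - 74862/(-277517) = -174/(-6 + (1/2)*(1/50)) - 74862*(-1/277517) = -174/(-6 + 1/100) + 74862/277517 = -174/(-599/100) + 74862/277517 = -174*(-100/599) + 74862/277517 = 17400/599 + 74862/277517 = 4873638138/166232683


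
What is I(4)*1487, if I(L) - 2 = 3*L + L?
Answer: 26766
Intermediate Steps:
I(L) = 2 + 4*L (I(L) = 2 + (3*L + L) = 2 + 4*L)
I(4)*1487 = (2 + 4*4)*1487 = (2 + 16)*1487 = 18*1487 = 26766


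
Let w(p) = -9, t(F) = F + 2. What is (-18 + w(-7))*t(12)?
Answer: -378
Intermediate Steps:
t(F) = 2 + F
(-18 + w(-7))*t(12) = (-18 - 9)*(2 + 12) = -27*14 = -378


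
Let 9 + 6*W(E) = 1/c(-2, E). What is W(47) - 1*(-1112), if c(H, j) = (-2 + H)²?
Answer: 106609/96 ≈ 1110.5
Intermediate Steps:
W(E) = -143/96 (W(E) = -3/2 + 1/(6*((-2 - 2)²)) = -3/2 + 1/(6*((-4)²)) = -3/2 + (⅙)/16 = -3/2 + (⅙)*(1/16) = -3/2 + 1/96 = -143/96)
W(47) - 1*(-1112) = -143/96 - 1*(-1112) = -143/96 + 1112 = 106609/96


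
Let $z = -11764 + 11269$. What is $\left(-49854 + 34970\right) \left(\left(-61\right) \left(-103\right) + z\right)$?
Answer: $-86148592$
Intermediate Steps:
$z = -495$
$\left(-49854 + 34970\right) \left(\left(-61\right) \left(-103\right) + z\right) = \left(-49854 + 34970\right) \left(\left(-61\right) \left(-103\right) - 495\right) = - 14884 \left(6283 - 495\right) = \left(-14884\right) 5788 = -86148592$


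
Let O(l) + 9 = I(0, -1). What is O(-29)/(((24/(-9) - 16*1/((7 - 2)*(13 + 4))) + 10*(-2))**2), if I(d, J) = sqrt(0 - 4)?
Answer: -585225/33965584 + 65025*I/16982792 ≈ -0.01723 + 0.0038289*I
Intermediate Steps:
I(d, J) = 2*I (I(d, J) = sqrt(-4) = 2*I)
O(l) = -9 + 2*I
O(-29)/(((24/(-9) - 16*1/((7 - 2)*(13 + 4))) + 10*(-2))**2) = (-9 + 2*I)/(((24/(-9) - 16*1/((7 - 2)*(13 + 4))) + 10*(-2))**2) = (-9 + 2*I)/(((24*(-1/9) - 16/(17*5)) - 20)**2) = (-9 + 2*I)/(((-8/3 - 16/85) - 20)**2) = (-9 + 2*I)/((-728/255 - 20)**2) = (-9 + 2*I)/((-5828/255)**2) = (-9 + 2*I)/(33965584/65025) = (-9 + 2*I)*(65025/33965584) = -585225/33965584 + 65025*I/16982792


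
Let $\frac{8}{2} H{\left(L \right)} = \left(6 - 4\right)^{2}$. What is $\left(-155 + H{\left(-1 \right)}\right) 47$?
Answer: $-7238$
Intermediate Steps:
$H{\left(L \right)} = 1$ ($H{\left(L \right)} = \frac{\left(6 - 4\right)^{2}}{4} = \frac{2^{2}}{4} = \frac{1}{4} \cdot 4 = 1$)
$\left(-155 + H{\left(-1 \right)}\right) 47 = \left(-155 + 1\right) 47 = \left(-154\right) 47 = -7238$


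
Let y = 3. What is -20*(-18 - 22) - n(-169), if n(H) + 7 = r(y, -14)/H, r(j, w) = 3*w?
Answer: 136341/169 ≈ 806.75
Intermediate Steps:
n(H) = -7 - 42/H (n(H) = -7 + (3*(-14))/H = -7 - 42/H)
-20*(-18 - 22) - n(-169) = -20*(-18 - 22) - (-7 - 42/(-169)) = -20*(-40) - (-7 - 42*(-1/169)) = 800 - (-7 + 42/169) = 800 - 1*(-1141/169) = 800 + 1141/169 = 136341/169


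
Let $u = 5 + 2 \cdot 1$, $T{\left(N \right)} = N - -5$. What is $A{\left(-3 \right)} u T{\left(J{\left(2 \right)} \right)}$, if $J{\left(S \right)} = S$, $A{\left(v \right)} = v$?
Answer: $-147$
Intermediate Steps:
$T{\left(N \right)} = 5 + N$ ($T{\left(N \right)} = N + 5 = 5 + N$)
$u = 7$ ($u = 5 + 2 = 7$)
$A{\left(-3 \right)} u T{\left(J{\left(2 \right)} \right)} = \left(-3\right) 7 \left(5 + 2\right) = \left(-21\right) 7 = -147$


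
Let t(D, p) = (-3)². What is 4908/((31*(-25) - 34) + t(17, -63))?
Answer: -1227/200 ≈ -6.1350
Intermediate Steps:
t(D, p) = 9
4908/((31*(-25) - 34) + t(17, -63)) = 4908/((31*(-25) - 34) + 9) = 4908/((-775 - 34) + 9) = 4908/(-809 + 9) = 4908/(-800) = 4908*(-1/800) = -1227/200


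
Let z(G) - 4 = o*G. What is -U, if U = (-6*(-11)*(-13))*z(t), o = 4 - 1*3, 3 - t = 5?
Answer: 1716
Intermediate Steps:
t = -2 (t = 3 - 1*5 = 3 - 5 = -2)
o = 1 (o = 4 - 3 = 1)
z(G) = 4 + G (z(G) = 4 + 1*G = 4 + G)
U = -1716 (U = (-6*(-11)*(-13))*(4 - 2) = (66*(-13))*2 = -858*2 = -1716)
-U = -1*(-1716) = 1716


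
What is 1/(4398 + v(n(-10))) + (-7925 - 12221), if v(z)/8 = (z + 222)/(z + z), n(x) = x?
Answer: -434468631/21566 ≈ -20146.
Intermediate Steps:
v(z) = 4*(222 + z)/z (v(z) = 8*((z + 222)/(z + z)) = 8*((222 + z)/((2*z))) = 8*((222 + z)*(1/(2*z))) = 8*((222 + z)/(2*z)) = 4*(222 + z)/z)
1/(4398 + v(n(-10))) + (-7925 - 12221) = 1/(4398 + (4 + 888/(-10))) + (-7925 - 12221) = 1/(4398 + (4 + 888*(-⅒))) - 20146 = 1/(4398 + (4 - 444/5)) - 20146 = 1/(4398 - 424/5) - 20146 = 1/(21566/5) - 20146 = 5/21566 - 20146 = -434468631/21566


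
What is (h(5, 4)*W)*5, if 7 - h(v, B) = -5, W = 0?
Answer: 0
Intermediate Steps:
h(v, B) = 12 (h(v, B) = 7 - 1*(-5) = 7 + 5 = 12)
(h(5, 4)*W)*5 = (12*0)*5 = 0*5 = 0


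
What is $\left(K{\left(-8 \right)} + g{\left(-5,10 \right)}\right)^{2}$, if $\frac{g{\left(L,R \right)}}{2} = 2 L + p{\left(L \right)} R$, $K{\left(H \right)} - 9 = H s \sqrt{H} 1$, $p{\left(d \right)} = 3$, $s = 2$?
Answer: $353 - 3136 i \sqrt{2} \approx 353.0 - 4435.0 i$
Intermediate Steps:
$K{\left(H \right)} = 9 + 2 H^{\frac{3}{2}}$ ($K{\left(H \right)} = 9 + H 2 \sqrt{H} 1 = 9 + 2 H^{\frac{3}{2}} \cdot 1 = 9 + 2 H^{\frac{3}{2}}$)
$g{\left(L,R \right)} = 4 L + 6 R$ ($g{\left(L,R \right)} = 2 \left(2 L + 3 R\right) = 4 L + 6 R$)
$\left(K{\left(-8 \right)} + g{\left(-5,10 \right)}\right)^{2} = \left(\left(9 + 2 \left(-8\right)^{\frac{3}{2}}\right) + \left(4 \left(-5\right) + 6 \cdot 10\right)\right)^{2} = \left(\left(9 + 2 \left(- 16 i \sqrt{2}\right)\right) + \left(-20 + 60\right)\right)^{2} = \left(\left(9 - 32 i \sqrt{2}\right) + 40\right)^{2} = \left(49 - 32 i \sqrt{2}\right)^{2}$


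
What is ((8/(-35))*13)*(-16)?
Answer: 1664/35 ≈ 47.543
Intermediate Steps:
((8/(-35))*13)*(-16) = ((8*(-1/35))*13)*(-16) = -8/35*13*(-16) = -104/35*(-16) = 1664/35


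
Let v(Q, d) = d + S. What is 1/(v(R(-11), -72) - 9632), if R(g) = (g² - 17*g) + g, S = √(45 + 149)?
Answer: -4852/47083711 - √194/94167422 ≈ -0.00010320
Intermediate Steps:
S = √194 ≈ 13.928
R(g) = g² - 16*g
v(Q, d) = d + √194
1/(v(R(-11), -72) - 9632) = 1/((-72 + √194) - 9632) = 1/(-9704 + √194)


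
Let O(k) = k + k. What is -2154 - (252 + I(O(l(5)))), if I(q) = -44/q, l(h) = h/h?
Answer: -2384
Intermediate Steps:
l(h) = 1
O(k) = 2*k
-2154 - (252 + I(O(l(5)))) = -2154 - (252 - 44/(2*1)) = -2154 - (252 - 44/2) = -2154 - (252 - 44*½) = -2154 - (252 - 22) = -2154 - 1*230 = -2154 - 230 = -2384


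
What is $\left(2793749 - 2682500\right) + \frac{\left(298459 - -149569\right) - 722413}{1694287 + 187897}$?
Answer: $\frac{209390813431}{1882184} \approx 1.1125 \cdot 10^{5}$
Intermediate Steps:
$\left(2793749 - 2682500\right) + \frac{\left(298459 - -149569\right) - 722413}{1694287 + 187897} = 111249 + \frac{\left(298459 + 149569\right) - 722413}{1882184} = 111249 + \left(448028 - 722413\right) \frac{1}{1882184} = 111249 - \frac{274385}{1882184} = \frac{209390813431}{1882184}$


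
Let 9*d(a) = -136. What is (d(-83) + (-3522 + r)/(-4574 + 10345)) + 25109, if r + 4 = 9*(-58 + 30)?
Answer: 1303317493/51939 ≈ 25093.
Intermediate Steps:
r = -256 (r = -4 + 9*(-58 + 30) = -4 + 9*(-28) = -4 - 252 = -256)
d(a) = -136/9 (d(a) = (1/9)*(-136) = -136/9)
(d(-83) + (-3522 + r)/(-4574 + 10345)) + 25109 = (-136/9 + (-3522 - 256)/(-4574 + 10345)) + 25109 = (-136/9 - 3778/5771) + 25109 = -818858/51939 + 25109 = 1303317493/51939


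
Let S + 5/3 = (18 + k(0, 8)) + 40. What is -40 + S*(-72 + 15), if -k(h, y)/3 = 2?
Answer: -2909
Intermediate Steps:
k(h, y) = -6 (k(h, y) = -3*2 = -6)
S = 151/3 (S = -5/3 + ((18 - 6) + 40) = -5/3 + (12 + 40) = -5/3 + 52 = 151/3 ≈ 50.333)
-40 + S*(-72 + 15) = -40 + 151*(-72 + 15)/3 = -40 + (151/3)*(-57) = -40 - 2869 = -2909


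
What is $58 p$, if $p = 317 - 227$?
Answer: $5220$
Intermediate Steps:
$p = 90$ ($p = 317 - 227 = 90$)
$58 p = 58 \cdot 90 = 5220$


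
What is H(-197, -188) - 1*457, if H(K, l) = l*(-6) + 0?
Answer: 671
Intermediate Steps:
H(K, l) = -6*l (H(K, l) = -6*l + 0 = -6*l)
H(-197, -188) - 1*457 = -6*(-188) - 1*457 = 1128 - 457 = 671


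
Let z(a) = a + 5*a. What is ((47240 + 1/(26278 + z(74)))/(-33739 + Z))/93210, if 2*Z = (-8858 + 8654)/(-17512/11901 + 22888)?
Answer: -1102015322860788/73362228534045602285 ≈ -1.5022e-5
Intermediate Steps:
z(a) = 6*a
Z = -606951/136186288 (Z = ((-8858 + 8654)/(-17512/11901 + 22888))/2 = (-204/(-17512*1/11901 + 22888))/2 = (-204/(-17512/11901 + 22888))/2 = (-204/272372576/11901)/2 = (-204*11901/272372576)/2 = (½)*(-606951/68093144) = -606951/136186288 ≈ -0.0044568)
((47240 + 1/(26278 + z(74)))/(-33739 + Z))/93210 = ((47240 + 1/(26278 + 6*74))/(-33739 - 606951/136186288))/93210 = ((47240 + 1/(26278 + 444))/(-4594789777783/136186288))*(1/93210) = ((47240 + 1/26722)*(-136186288/4594789777783))*(1/93210) = ((1262347281/26722)*(-136186288/4594789777783))*(1/93210) = -85957195183141464/61390986220958663*1/93210 = -1102015322860788/73362228534045602285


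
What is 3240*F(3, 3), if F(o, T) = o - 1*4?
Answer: -3240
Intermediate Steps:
F(o, T) = -4 + o (F(o, T) = o - 4 = -4 + o)
3240*F(3, 3) = 3240*(-4 + 3) = 3240*(-1) = -3240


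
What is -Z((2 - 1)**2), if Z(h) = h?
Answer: -1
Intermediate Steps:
-Z((2 - 1)**2) = -(2 - 1)**2 = -1*1**2 = -1*1 = -1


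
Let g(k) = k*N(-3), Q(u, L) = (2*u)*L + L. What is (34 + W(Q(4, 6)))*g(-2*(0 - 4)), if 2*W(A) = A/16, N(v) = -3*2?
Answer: -1713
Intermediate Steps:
N(v) = -6
Q(u, L) = L + 2*L*u (Q(u, L) = 2*L*u + L = L + 2*L*u)
g(k) = -6*k (g(k) = k*(-6) = -6*k)
W(A) = A/32 (W(A) = (A/16)/2 = A/32)
(34 + W(Q(4, 6)))*g(-2*(0 - 4)) = (34 + (6*(1 + 2*4))/32)*(-(-12)*(0 - 4)) = (34 + (6*(1 + 8))/32)*(-(-12)*(-4)) = (34 + (6*9)/32)*(-6*8) = (34 + (1/32)*54)*(-48) = (34 + 27/16)*(-48) = (571/16)*(-48) = -1713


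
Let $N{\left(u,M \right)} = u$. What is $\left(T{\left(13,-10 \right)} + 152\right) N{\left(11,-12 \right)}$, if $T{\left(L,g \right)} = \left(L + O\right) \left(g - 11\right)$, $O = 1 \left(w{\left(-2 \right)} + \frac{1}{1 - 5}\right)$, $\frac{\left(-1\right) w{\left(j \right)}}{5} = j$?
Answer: $- \frac{14333}{4} \approx -3583.3$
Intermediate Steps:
$w{\left(j \right)} = - 5 j$
$O = \frac{39}{4}$ ($O = 1 \left(\left(-5\right) \left(-2\right) + \frac{1}{1 - 5}\right) = 1 \left(10 + \frac{1}{-4}\right) = 1 \left(10 - \frac{1}{4}\right) = 1 \cdot \frac{39}{4} = \frac{39}{4} \approx 9.75$)
$T{\left(L,g \right)} = \left(-11 + g\right) \left(\frac{39}{4} + L\right)$ ($T{\left(L,g \right)} = \left(L + \frac{39}{4}\right) \left(g - 11\right) = \left(\frac{39}{4} + L\right) \left(-11 + g\right) = \left(-11 + g\right) \left(\frac{39}{4} + L\right)$)
$\left(T{\left(13,-10 \right)} + 152\right) N{\left(11,-12 \right)} = \left(\left(- \frac{429}{4} - 143 + \frac{39}{4} \left(-10\right) + 13 \left(-10\right)\right) + 152\right) 11 = \left(\left(- \frac{429}{4} - 143 - \frac{195}{2} - 130\right) + 152\right) 11 = \left(- \frac{1911}{4} + 152\right) 11 = \left(- \frac{1303}{4}\right) 11 = - \frac{14333}{4}$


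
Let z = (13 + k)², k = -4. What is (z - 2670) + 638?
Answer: -1951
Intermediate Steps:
z = 81 (z = (13 - 4)² = 9² = 81)
(z - 2670) + 638 = (81 - 2670) + 638 = -2589 + 638 = -1951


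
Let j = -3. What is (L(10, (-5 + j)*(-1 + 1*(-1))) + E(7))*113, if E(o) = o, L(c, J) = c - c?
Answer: 791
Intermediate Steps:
L(c, J) = 0
(L(10, (-5 + j)*(-1 + 1*(-1))) + E(7))*113 = (0 + 7)*113 = 7*113 = 791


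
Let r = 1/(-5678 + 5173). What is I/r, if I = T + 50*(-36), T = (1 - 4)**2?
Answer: 904455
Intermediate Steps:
T = 9 (T = (-3)**2 = 9)
r = -1/505 (r = 1/(-505) = -1/505 ≈ -0.0019802)
I = -1791 (I = 9 + 50*(-36) = 9 - 1800 = -1791)
I/r = -1791/(-1/505) = -1791*(-505) = 904455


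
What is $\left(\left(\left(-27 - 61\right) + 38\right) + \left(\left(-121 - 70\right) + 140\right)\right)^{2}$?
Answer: $10201$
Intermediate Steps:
$\left(\left(\left(-27 - 61\right) + 38\right) + \left(\left(-121 - 70\right) + 140\right)\right)^{2} = \left(\left(-88 + 38\right) + \left(-191 + 140\right)\right)^{2} = \left(-50 - 51\right)^{2} = \left(-101\right)^{2} = 10201$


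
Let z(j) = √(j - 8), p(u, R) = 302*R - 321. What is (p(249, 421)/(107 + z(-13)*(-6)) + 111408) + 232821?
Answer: 4214884792/12205 + 760926*I*√21/12205 ≈ 3.4534e+5 + 285.7*I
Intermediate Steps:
p(u, R) = -321 + 302*R
z(j) = √(-8 + j)
(p(249, 421)/(107 + z(-13)*(-6)) + 111408) + 232821 = ((-321 + 302*421)/(107 + √(-8 - 13)*(-6)) + 111408) + 232821 = ((-321 + 127142)/(107 + √(-21)*(-6)) + 111408) + 232821 = (126821/(107 + (I*√21)*(-6)) + 111408) + 232821 = (126821/(107 - 6*I*√21) + 111408) + 232821 = (111408 + 126821/(107 - 6*I*√21)) + 232821 = 344229 + 126821/(107 - 6*I*√21)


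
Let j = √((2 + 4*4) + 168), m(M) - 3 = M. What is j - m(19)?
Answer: -22 + √186 ≈ -8.3618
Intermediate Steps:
m(M) = 3 + M
j = √186 (j = √((2 + 16) + 168) = √(18 + 168) = √186 ≈ 13.638)
j - m(19) = √186 - (3 + 19) = √186 - 1*22 = √186 - 22 = -22 + √186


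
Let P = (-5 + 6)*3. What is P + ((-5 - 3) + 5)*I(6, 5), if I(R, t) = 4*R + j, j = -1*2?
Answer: -63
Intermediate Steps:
j = -2
I(R, t) = -2 + 4*R (I(R, t) = 4*R - 2 = -2 + 4*R)
P = 3 (P = 1*3 = 3)
P + ((-5 - 3) + 5)*I(6, 5) = 3 + ((-5 - 3) + 5)*(-2 + 4*6) = 3 + (-8 + 5)*(-2 + 24) = 3 - 3*22 = 3 - 66 = -63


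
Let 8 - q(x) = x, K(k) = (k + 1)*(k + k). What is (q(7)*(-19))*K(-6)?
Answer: -1140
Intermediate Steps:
K(k) = 2*k*(1 + k) (K(k) = (1 + k)*(2*k) = 2*k*(1 + k))
q(x) = 8 - x
(q(7)*(-19))*K(-6) = ((8 - 1*7)*(-19))*(2*(-6)*(1 - 6)) = ((8 - 7)*(-19))*(2*(-6)*(-5)) = (1*(-19))*60 = -19*60 = -1140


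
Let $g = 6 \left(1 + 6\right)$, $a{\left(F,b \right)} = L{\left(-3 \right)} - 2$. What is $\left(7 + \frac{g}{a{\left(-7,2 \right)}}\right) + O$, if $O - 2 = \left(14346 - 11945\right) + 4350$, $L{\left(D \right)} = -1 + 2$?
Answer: $6718$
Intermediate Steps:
$L{\left(D \right)} = 1$
$a{\left(F,b \right)} = -1$ ($a{\left(F,b \right)} = 1 - 2 = -1$)
$O = 6753$ ($O = 2 + \left(\left(14346 - 11945\right) + 4350\right) = 2 + \left(2401 + 4350\right) = 2 + 6751 = 6753$)
$g = 42$ ($g = 6 \cdot 7 = 42$)
$\left(7 + \frac{g}{a{\left(-7,2 \right)}}\right) + O = \left(7 + \frac{1}{-1} \cdot 42\right) + 6753 = \left(7 - 42\right) + 6753 = -35 + 6753 = 6718$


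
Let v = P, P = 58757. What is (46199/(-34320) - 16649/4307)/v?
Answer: -770372773/8685238813680 ≈ -8.8699e-5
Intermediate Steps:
v = 58757
(46199/(-34320) - 16649/4307)/v = (46199/(-34320) - 16649/4307)/58757 = (46199*(-1/34320) - 16649*1/4307)*(1/58757) = (-46199/34320 - 16649/4307)*(1/58757) = -770372773/147816240*1/58757 = -770372773/8685238813680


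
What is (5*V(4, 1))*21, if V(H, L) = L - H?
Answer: -315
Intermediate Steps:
(5*V(4, 1))*21 = (5*(1 - 1*4))*21 = (5*(1 - 4))*21 = (5*(-3))*21 = -15*21 = -315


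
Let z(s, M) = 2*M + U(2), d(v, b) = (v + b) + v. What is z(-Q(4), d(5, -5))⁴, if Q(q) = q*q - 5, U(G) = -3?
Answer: 2401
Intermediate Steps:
d(v, b) = b + 2*v (d(v, b) = (b + v) + v = b + 2*v)
Q(q) = -5 + q² (Q(q) = q² - 5 = -5 + q²)
z(s, M) = -3 + 2*M (z(s, M) = 2*M - 3 = -3 + 2*M)
z(-Q(4), d(5, -5))⁴ = (-3 + 2*(-5 + 2*5))⁴ = (-3 + 2*(-5 + 10))⁴ = (-3 + 2*5)⁴ = (-3 + 10)⁴ = 7⁴ = 2401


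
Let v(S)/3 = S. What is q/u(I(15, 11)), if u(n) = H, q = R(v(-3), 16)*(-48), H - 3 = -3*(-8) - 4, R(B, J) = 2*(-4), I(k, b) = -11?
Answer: 384/23 ≈ 16.696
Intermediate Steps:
v(S) = 3*S
R(B, J) = -8
H = 23 (H = 3 + (-3*(-8) - 4) = 3 + (24 - 4) = 3 + 20 = 23)
q = 384 (q = -8*(-48) = 384)
u(n) = 23
q/u(I(15, 11)) = 384/23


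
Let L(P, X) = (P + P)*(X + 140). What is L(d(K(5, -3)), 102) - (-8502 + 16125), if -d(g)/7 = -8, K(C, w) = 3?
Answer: 19481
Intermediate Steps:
d(g) = 56 (d(g) = -7*(-8) = 56)
L(P, X) = 2*P*(140 + X) (L(P, X) = (2*P)*(140 + X) = 2*P*(140 + X))
L(d(K(5, -3)), 102) - (-8502 + 16125) = 2*56*(140 + 102) - (-8502 + 16125) = 2*56*242 - 1*7623 = 27104 - 7623 = 19481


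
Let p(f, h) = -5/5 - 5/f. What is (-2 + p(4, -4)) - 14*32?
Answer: -1809/4 ≈ -452.25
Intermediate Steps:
p(f, h) = -1 - 5/f (p(f, h) = -5*⅕ - 5/f = -1 - 5/f)
(-2 + p(4, -4)) - 14*32 = (-2 + (-5 - 1*4)/4) - 14*32 = (-2 + (-5 - 4)/4) - 448 = (-2 + (¼)*(-9)) - 448 = (-2 - 9/4) - 448 = -17/4 - 448 = -1809/4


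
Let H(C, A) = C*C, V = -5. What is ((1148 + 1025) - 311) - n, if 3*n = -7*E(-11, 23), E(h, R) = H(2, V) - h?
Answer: 1897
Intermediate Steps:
H(C, A) = C²
E(h, R) = 4 - h (E(h, R) = 2² - h = 4 - h)
n = -35 (n = (-7*(4 - 1*(-11)))/3 = (-7*(4 + 11))/3 = (-7*15)/3 = (⅓)*(-105) = -35)
((1148 + 1025) - 311) - n = ((1148 + 1025) - 311) - 1*(-35) = (2173 - 311) + 35 = 1862 + 35 = 1897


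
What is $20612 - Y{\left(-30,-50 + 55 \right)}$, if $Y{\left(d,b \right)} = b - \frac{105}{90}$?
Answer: $\frac{123649}{6} \approx 20608.0$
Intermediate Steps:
$Y{\left(d,b \right)} = - \frac{7}{6} + b$ ($Y{\left(d,b \right)} = b - \frac{7}{6} = - \frac{7}{6} + b$)
$20612 - Y{\left(-30,-50 + 55 \right)} = 20612 - \left(- \frac{7}{6} + \left(-50 + 55\right)\right) = 20612 - \left(- \frac{7}{6} + 5\right) = 20612 - \frac{23}{6} = \frac{123649}{6}$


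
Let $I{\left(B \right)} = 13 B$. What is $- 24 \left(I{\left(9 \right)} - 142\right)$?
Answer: $600$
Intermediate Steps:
$- 24 \left(I{\left(9 \right)} - 142\right) = - 24 \left(13 \cdot 9 - 142\right) = - 24 \left(117 - 142\right) = \left(-24\right) \left(-25\right) = 600$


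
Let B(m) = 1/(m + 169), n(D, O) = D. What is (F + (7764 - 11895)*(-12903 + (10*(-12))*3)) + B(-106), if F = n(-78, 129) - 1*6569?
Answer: 3451316779/63 ≈ 5.4783e+7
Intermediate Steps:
B(m) = 1/(169 + m)
F = -6647 (F = -78 - 1*6569 = -78 - 6569 = -6647)
(F + (7764 - 11895)*(-12903 + (10*(-12))*3)) + B(-106) = (-6647 + (7764 - 11895)*(-12903 + (10*(-12))*3)) + 1/(169 - 106) = (-6647 - 4131*(-12903 - 120*3)) + 1/63 = (-6647 - 4131*(-12903 - 360)) + 1/63 = (-6647 - 4131*(-13263)) + 1/63 = (-6647 + 54789453) + 1/63 = 54782806 + 1/63 = 3451316779/63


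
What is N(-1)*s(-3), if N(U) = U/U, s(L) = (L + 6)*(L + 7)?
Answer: 12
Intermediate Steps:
s(L) = (6 + L)*(7 + L)
N(U) = 1
N(-1)*s(-3) = 1*(42 + (-3)² + 13*(-3)) = 1*(42 + 9 - 39) = 1*12 = 12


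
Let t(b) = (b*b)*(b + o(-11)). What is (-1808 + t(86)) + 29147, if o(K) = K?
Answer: 582039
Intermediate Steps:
t(b) = b²*(-11 + b) (t(b) = (b*b)*(b - 11) = b²*(-11 + b))
(-1808 + t(86)) + 29147 = (-1808 + 86²*(-11 + 86)) + 29147 = (-1808 + 7396*75) + 29147 = (-1808 + 554700) + 29147 = 552892 + 29147 = 582039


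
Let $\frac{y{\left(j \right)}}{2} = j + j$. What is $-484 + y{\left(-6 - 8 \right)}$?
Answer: $-540$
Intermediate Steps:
$y{\left(j \right)} = 4 j$ ($y{\left(j \right)} = 2 \left(j + j\right) = 2 \cdot 2 j = 4 j$)
$-484 + y{\left(-6 - 8 \right)} = -484 + 4 \left(-6 - 8\right) = -484 + 4 \left(-14\right) = -484 - 56 = -540$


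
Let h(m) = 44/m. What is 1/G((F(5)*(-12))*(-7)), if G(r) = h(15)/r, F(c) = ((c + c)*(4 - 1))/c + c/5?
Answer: 2205/11 ≈ 200.45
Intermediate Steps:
F(c) = 6 + c/5 (F(c) = ((2*c)*3)/c + c*(⅕) = (6*c)/c + c/5 = 6 + c/5)
G(r) = 44/(15*r) (G(r) = (44/15)/r = (44*(1/15))/r = 44/(15*r))
1/G((F(5)*(-12))*(-7)) = 1/(44/(15*((((6 + (⅕)*5)*(-12))*(-7))))) = 1/(44/(15*((((6 + 1)*(-12))*(-7))))) = 1/(44/(15*(((7*(-12))*(-7))))) = 1/(44/(15*((-84*(-7))))) = 1/((44/15)/588) = 1/((44/15)*(1/588)) = 1/(11/2205) = 2205/11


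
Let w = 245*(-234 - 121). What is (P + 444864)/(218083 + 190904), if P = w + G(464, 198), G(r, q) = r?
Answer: 1373/1567 ≈ 0.87620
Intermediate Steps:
w = -86975 (w = 245*(-355) = -86975)
P = -86511 (P = -86975 + 464 = -86511)
(P + 444864)/(218083 + 190904) = (-86511 + 444864)/(218083 + 190904) = 358353/408987 = 358353*(1/408987) = 1373/1567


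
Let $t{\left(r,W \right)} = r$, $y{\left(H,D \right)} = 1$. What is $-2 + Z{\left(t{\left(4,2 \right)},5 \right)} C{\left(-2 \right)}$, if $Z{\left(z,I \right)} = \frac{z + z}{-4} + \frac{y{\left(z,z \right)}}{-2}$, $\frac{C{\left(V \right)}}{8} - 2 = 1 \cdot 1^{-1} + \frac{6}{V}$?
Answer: $-2$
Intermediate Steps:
$C{\left(V \right)} = 24 + \frac{48}{V}$ ($C{\left(V \right)} = 16 + 8 \left(1 \cdot 1^{-1} + \frac{6}{V}\right) = 16 + 8 \left(1 \cdot 1 + \frac{6}{V}\right) = 16 + 8 \left(1 + \frac{6}{V}\right) = 16 + \left(8 + \frac{48}{V}\right) = 24 + \frac{48}{V}$)
$Z{\left(z,I \right)} = - \frac{1}{2} - \frac{z}{2}$ ($Z{\left(z,I \right)} = \frac{z + z}{-4} + 1 \frac{1}{-2} = 2 z \left(- \frac{1}{4}\right) + 1 \left(- \frac{1}{2}\right) = - \frac{z}{2} - \frac{1}{2} = - \frac{1}{2} - \frac{z}{2}$)
$-2 + Z{\left(t{\left(4,2 \right)},5 \right)} C{\left(-2 \right)} = -2 + \left(- \frac{1}{2} - 2\right) \left(24 + \frac{48}{-2}\right) = -2 + \left(- \frac{1}{2} - 2\right) \left(24 + 48 \left(- \frac{1}{2}\right)\right) = -2 - \frac{5 \left(24 - 24\right)}{2} = -2 - 0 = -2 + 0 = -2$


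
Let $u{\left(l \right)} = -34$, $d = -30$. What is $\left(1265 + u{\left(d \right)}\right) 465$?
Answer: $572415$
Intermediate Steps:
$\left(1265 + u{\left(d \right)}\right) 465 = \left(1265 - 34\right) 465 = 1231 \cdot 465 = 572415$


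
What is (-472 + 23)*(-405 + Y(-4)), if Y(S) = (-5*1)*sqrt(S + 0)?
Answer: 181845 + 4490*I ≈ 1.8185e+5 + 4490.0*I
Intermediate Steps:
Y(S) = -5*sqrt(S)
(-472 + 23)*(-405 + Y(-4)) = (-472 + 23)*(-405 - 10*I) = -449*(-405 - 10*I) = 181845 + 4490*I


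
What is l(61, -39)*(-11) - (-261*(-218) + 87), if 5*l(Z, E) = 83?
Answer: -285838/5 ≈ -57168.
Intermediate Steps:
l(Z, E) = 83/5 (l(Z, E) = (⅕)*83 = 83/5)
l(61, -39)*(-11) - (-261*(-218) + 87) = (83/5)*(-11) - (-261*(-218) + 87) = -913/5 - (56898 + 87) = -913/5 - 1*56985 = -913/5 - 56985 = -285838/5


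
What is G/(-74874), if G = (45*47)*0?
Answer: 0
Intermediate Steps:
G = 0 (G = 2115*0 = 0)
G/(-74874) = 0/(-74874) = 0*(-1/74874) = 0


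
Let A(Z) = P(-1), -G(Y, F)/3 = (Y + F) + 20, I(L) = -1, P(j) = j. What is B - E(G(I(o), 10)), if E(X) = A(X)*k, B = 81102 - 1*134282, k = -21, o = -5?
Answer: -53201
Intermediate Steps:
G(Y, F) = -60 - 3*F - 3*Y (G(Y, F) = -3*((Y + F) + 20) = -3*((F + Y) + 20) = -3*(20 + F + Y) = -60 - 3*F - 3*Y)
A(Z) = -1
B = -53180 (B = 81102 - 134282 = -53180)
E(X) = 21 (E(X) = -1*(-21) = 21)
B - E(G(I(o), 10)) = -53180 - 1*21 = -53180 - 21 = -53201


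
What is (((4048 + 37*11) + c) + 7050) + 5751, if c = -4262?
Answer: 12994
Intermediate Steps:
(((4048 + 37*11) + c) + 7050) + 5751 = (((4048 + 37*11) - 4262) + 7050) + 5751 = (((4048 + 407) - 4262) + 7050) + 5751 = ((4455 - 4262) + 7050) + 5751 = (193 + 7050) + 5751 = 7243 + 5751 = 12994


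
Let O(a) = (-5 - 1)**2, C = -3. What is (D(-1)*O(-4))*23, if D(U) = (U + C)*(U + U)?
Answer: 6624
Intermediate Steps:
D(U) = 2*U*(-3 + U) (D(U) = (U - 3)*(U + U) = (-3 + U)*(2*U) = 2*U*(-3 + U))
O(a) = 36 (O(a) = (-6)**2 = 36)
(D(-1)*O(-4))*23 = ((2*(-1)*(-3 - 1))*36)*23 = ((2*(-1)*(-4))*36)*23 = (8*36)*23 = 288*23 = 6624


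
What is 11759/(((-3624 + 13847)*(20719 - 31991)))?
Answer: -11759/115233656 ≈ -0.00010204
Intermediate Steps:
11759/(((-3624 + 13847)*(20719 - 31991))) = 11759/((10223*(-11272))) = 11759/(-115233656) = 11759*(-1/115233656) = -11759/115233656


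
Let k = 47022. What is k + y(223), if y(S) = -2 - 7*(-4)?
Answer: 47048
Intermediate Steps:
y(S) = 26 (y(S) = -2 + 28 = 26)
k + y(223) = 47022 + 26 = 47048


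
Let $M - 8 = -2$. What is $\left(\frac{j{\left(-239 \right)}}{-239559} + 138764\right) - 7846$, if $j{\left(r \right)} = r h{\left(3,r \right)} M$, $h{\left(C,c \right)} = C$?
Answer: $\frac{10454196488}{79853} \approx 1.3092 \cdot 10^{5}$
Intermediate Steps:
$M = 6$ ($M = 8 - 2 = 6$)
$j{\left(r \right)} = 18 r$ ($j{\left(r \right)} = r 3 \cdot 6 = 3 r 6 = 18 r$)
$\left(\frac{j{\left(-239 \right)}}{-239559} + 138764\right) - 7846 = \left(\frac{18 \left(-239\right)}{-239559} + 138764\right) - 7846 = \left(\left(-4302\right) \left(- \frac{1}{239559}\right) + 138764\right) - 7846 = \left(\frac{1434}{79853} + 138764\right) - 7846 = \frac{11080723126}{79853} - 7846 = \frac{10454196488}{79853}$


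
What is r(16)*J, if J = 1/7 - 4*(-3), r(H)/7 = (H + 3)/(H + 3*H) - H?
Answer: -85425/64 ≈ -1334.8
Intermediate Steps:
r(H) = -7*H + 7*(3 + H)/(4*H) (r(H) = 7*((H + 3)/(H + 3*H) - H) = 7*((3 + H)/((4*H)) - H) = 7*((3 + H)*(1/(4*H)) - H) = 7*((3 + H)/(4*H) - H) = 7*(-H + (3 + H)/(4*H)) = -7*H + 7*(3 + H)/(4*H))
J = 85/7 (J = ⅐ + 12 = 85/7 ≈ 12.143)
r(16)*J = (7/4 - 7*16 + (21/4)/16)*(85/7) = (7/4 - 112 + (21/4)*(1/16))*(85/7) = (7/4 - 112 + 21/64)*(85/7) = -7035/64*85/7 = -85425/64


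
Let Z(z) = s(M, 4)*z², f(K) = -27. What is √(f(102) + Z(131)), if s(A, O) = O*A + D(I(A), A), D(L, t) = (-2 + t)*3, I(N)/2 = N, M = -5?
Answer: 2*I*√175907 ≈ 838.83*I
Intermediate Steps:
I(N) = 2*N
D(L, t) = -6 + 3*t
s(A, O) = -6 + 3*A + A*O (s(A, O) = O*A + (-6 + 3*A) = A*O + (-6 + 3*A) = -6 + 3*A + A*O)
Z(z) = -41*z² (Z(z) = (-6 + 3*(-5) - 5*4)*z² = (-6 - 15 - 20)*z² = -41*z²)
√(f(102) + Z(131)) = √(-27 - 41*131²) = √(-27 - 41*17161) = √(-27 - 703601) = √(-703628) = 2*I*√175907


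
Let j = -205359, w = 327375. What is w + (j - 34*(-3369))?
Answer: 236562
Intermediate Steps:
w + (j - 34*(-3369)) = 327375 + (-205359 - 34*(-3369)) = 327375 + (-205359 + 114546) = 327375 - 90813 = 236562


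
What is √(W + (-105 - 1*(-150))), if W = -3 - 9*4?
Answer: √6 ≈ 2.4495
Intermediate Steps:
W = -39 (W = -3 - 36 = -39)
√(W + (-105 - 1*(-150))) = √(-39 + (-105 - 1*(-150))) = √(-39 + (-105 + 150)) = √(-39 + 45) = √6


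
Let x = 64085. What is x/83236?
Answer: 64085/83236 ≈ 0.76992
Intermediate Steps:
x/83236 = 64085/83236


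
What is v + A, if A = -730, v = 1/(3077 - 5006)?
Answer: -1408171/1929 ≈ -730.00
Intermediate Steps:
v = -1/1929 (v = 1/(-1929) = -1/1929 ≈ -0.00051840)
v + A = -1/1929 - 730 = -1408171/1929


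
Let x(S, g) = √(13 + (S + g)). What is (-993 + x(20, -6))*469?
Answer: -465717 + 1407*√3 ≈ -4.6328e+5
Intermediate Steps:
x(S, g) = √(13 + S + g)
(-993 + x(20, -6))*469 = (-993 + √(13 + 20 - 6))*469 = (-993 + √27)*469 = (-993 + 3*√3)*469 = -465717 + 1407*√3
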